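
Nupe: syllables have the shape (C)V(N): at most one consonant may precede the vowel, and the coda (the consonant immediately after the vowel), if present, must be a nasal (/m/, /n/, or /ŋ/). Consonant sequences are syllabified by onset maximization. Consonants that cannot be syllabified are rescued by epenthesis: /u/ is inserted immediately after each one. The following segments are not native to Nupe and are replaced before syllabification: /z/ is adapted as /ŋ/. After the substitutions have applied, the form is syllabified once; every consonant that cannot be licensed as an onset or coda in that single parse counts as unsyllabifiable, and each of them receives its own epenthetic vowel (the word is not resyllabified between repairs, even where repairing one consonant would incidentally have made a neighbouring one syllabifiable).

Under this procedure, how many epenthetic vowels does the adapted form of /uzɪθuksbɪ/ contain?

2

After substitution the input is /uŋɪθuksbɪ/.
The unsyllabifiable consonants are /k/, /s/; each receives one epenthetic vowel.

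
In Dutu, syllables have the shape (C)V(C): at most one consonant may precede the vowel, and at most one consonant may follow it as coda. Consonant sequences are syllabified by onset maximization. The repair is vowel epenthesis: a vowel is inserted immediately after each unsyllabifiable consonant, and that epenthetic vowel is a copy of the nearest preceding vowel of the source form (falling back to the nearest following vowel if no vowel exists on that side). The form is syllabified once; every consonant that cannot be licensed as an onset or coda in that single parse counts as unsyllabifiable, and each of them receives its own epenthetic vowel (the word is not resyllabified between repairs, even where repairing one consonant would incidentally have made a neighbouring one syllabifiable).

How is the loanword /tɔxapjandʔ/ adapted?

tɔxapjandaʔa

The consonants /d/, /ʔ/ cannot be parsed into a legal (C)V(C) syllable (at most one coda consonant is licensed; onsets are limited to one consonant).
Inserting the epenthetic vowel yields /d/ → /da/, /ʔ/ → /ʔa/.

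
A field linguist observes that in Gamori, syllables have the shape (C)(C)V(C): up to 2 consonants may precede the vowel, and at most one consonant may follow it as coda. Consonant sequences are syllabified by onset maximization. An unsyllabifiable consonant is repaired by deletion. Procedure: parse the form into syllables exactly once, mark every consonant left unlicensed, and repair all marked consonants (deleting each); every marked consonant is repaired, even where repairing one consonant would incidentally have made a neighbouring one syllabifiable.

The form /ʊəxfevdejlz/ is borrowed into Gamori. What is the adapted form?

Syllabifying with onset maximization leaves /l/, /z/ stranded (at most one coda consonant is licensed; onsets may contain at most 2 consonants).
Each unlicensed consonant is deleted: /l/, /z/.

ʊəxfevdej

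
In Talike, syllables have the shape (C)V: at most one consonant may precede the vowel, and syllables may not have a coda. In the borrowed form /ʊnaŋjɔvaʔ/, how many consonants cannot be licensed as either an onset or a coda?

2

The consonants /ŋ/, /ʔ/ cannot be parsed into a legal (C)V syllable (no codas are permitted; onsets are limited to one consonant).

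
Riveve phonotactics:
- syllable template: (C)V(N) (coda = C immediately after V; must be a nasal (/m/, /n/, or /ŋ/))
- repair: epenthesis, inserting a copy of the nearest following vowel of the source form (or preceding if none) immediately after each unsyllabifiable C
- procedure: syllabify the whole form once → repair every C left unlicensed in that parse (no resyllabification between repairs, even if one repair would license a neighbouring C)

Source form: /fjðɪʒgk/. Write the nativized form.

Syllabifying with onset maximization leaves /f/, /j/, /ʒ/, /g/, /k/ stranded (only a nasal (/m/, /n/, or /ŋ/) is licensed in coda position; onsets are limited to one consonant).
Epenthesis after each stranded consonant: /f/ → /fɪ/, /j/ → /jɪ/, /ʒ/ → /ʒɪ/, /g/ → /gɪ/, /k/ → /kɪ/.

fɪjɪðɪʒɪgɪkɪ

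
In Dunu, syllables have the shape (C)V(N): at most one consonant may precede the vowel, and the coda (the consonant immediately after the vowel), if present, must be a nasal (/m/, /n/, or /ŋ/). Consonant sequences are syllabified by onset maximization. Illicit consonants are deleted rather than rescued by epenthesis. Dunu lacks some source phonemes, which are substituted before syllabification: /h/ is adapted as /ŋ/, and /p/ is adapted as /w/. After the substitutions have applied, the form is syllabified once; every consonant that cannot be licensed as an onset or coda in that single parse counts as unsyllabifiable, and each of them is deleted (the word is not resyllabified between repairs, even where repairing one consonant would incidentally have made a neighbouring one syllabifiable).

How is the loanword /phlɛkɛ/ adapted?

Substitution: /p/ → /w/, /h/ → /ŋ/, giving /wŋlɛkɛ/.
Syllabifying with onset maximization leaves /w/, /ŋ/ stranded (only a nasal (/m/, /n/, or /ŋ/) is licensed in coda position; onsets are limited to one consonant).
Deletion applies to /w/, /ŋ/.

lɛkɛ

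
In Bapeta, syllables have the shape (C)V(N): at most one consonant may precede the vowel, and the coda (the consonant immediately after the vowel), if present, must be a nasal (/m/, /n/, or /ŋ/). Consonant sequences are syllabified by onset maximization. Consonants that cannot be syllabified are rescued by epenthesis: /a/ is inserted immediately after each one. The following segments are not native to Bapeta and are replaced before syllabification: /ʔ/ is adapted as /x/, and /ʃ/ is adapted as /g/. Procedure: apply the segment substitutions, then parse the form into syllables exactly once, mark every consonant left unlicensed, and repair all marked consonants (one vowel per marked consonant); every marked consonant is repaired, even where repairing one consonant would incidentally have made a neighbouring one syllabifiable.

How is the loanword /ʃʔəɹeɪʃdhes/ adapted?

gaxəɹeɪgadahesa

Substitution: /ʃ/ → /g/, /ʔ/ → /x/, giving /gxəɹeɪgdhes/.
Under (C)V(N), the unsyllabifiable consonants are /g/, /g/, /d/, /s/ (only a nasal (/m/, /n/, or /ŋ/) is licensed in coda position; onsets are limited to one consonant).
Epenthesis after each stranded consonant: /g/ → /ga/, /g/ → /ga/, /d/ → /da/, /s/ → /sa/.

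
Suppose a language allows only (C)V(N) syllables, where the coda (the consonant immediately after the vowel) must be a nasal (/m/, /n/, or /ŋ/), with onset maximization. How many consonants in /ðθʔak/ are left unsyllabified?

Syllabifying with onset maximization leaves /ð/, /θ/, /k/ stranded (only a nasal (/m/, /n/, or /ŋ/) is licensed in coda position; onsets are limited to one consonant).

3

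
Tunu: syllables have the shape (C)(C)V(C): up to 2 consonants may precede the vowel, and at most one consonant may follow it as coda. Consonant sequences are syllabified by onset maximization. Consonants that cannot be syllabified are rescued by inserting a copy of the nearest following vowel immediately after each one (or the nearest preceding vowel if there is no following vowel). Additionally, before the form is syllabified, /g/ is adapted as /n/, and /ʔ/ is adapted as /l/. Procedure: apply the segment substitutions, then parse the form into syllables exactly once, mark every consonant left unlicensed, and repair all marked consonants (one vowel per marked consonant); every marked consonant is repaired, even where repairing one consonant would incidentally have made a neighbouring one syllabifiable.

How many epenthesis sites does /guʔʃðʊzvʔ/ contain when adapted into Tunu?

After substitution the input is /nulʃðʊzvl/.
The unsyllabifiable consonants are /v/, /l/; each receives one epenthetic vowel.

2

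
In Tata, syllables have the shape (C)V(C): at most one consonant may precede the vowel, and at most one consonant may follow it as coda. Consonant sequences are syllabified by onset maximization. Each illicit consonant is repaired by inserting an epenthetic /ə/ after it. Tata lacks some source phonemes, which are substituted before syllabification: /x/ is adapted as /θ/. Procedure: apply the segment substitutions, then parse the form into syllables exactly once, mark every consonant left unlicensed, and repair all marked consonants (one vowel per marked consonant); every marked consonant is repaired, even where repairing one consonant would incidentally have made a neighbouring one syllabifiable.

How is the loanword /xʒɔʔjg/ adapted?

θəʒɔʔjəgə

Substitution: /x/ → /θ/, giving /θʒɔʔjg/.
Under (C)V(C), the unsyllabifiable consonants are /θ/, /j/, /g/ (at most one coda consonant is licensed; onsets are limited to one consonant).
Epenthesis after each stranded consonant: /θ/ → /θə/, /j/ → /jə/, /g/ → /gə/.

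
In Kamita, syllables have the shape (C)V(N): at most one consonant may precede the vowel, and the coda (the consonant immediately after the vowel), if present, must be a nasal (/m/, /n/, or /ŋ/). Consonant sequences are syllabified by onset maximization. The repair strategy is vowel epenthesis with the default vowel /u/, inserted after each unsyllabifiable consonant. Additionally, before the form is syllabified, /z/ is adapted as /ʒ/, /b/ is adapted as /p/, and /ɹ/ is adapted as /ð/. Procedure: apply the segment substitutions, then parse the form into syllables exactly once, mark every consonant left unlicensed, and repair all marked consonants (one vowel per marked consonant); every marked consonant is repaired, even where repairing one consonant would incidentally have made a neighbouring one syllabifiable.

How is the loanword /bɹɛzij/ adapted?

Substitution: /b/ → /p/, /ɹ/ → /ð/, /z/ → /ʒ/, giving /pðɛʒij/.
The consonants /p/, /j/ cannot be parsed into a legal (C)V(N) syllable (only a nasal (/m/, /n/, or /ŋ/) is licensed in coda position; onsets are limited to one consonant).
Epenthesis after each stranded consonant: /p/ → /pu/, /j/ → /ju/.

puðɛʒiju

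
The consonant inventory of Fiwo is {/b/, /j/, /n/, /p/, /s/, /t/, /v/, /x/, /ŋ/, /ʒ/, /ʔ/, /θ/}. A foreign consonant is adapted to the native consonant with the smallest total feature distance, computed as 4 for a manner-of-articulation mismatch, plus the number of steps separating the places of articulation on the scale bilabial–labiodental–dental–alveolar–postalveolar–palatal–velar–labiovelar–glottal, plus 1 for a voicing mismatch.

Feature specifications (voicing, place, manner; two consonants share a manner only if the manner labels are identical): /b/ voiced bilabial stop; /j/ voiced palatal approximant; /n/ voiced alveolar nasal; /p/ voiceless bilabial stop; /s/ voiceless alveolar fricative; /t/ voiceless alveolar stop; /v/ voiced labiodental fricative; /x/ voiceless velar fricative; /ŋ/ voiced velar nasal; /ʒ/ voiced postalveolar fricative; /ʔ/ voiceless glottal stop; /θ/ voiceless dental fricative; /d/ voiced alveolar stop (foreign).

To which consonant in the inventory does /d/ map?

t

/t/ is closest: same manner (stop), place distance 0 (alveolar→alveolar), voicing differs (+1); total 1. Next closest is /b/ at distance 3.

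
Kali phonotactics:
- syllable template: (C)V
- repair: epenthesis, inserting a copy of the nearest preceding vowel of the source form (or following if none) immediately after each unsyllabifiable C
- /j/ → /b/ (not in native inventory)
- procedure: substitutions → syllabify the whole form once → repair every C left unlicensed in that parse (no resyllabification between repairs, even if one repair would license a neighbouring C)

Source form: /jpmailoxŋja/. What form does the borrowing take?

Substitution: /j/ → /b/, giving /bpmailoxŋba/.
The consonants /b/, /p/, /x/, /ŋ/ cannot be parsed into a legal (C)V syllable (no codas are permitted; onsets are limited to one consonant).
Each unlicensed consonant becomes the onset of a new syllable: /b/ → /ba/, /p/ → /pa/, /x/ → /xo/, /ŋ/ → /ŋo/.

bapamailoxoŋoba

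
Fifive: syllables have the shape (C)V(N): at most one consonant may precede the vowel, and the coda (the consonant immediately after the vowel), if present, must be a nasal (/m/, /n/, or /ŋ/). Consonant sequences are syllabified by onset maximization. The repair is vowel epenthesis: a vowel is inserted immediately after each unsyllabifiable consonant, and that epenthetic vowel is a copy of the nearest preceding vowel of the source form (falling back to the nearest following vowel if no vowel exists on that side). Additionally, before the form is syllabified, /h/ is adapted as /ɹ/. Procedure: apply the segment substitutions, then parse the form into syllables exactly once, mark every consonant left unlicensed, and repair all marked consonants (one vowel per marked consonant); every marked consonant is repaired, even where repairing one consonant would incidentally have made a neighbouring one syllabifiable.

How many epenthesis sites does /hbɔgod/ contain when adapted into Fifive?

2

After substitution the input is /ɹbɔgod/.
The unsyllabifiable consonants are /ɹ/, /d/; each receives one epenthetic vowel.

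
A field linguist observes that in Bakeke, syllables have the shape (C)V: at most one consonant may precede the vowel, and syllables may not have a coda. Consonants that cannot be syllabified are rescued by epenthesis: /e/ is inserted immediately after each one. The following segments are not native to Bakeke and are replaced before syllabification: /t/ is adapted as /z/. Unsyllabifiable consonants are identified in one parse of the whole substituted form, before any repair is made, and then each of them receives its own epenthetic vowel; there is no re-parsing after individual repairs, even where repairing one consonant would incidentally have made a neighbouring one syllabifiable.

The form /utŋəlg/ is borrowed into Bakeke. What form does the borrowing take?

Substitution: /t/ → /z/, giving /uzŋəlg/.
The consonants /z/, /l/, /g/ cannot be parsed into a legal (C)V syllable (no codas are permitted; onsets are limited to one consonant).
Each unlicensed consonant becomes the onset of a new syllable: /z/ → /ze/, /l/ → /le/, /g/ → /ge/.

uzeŋəlege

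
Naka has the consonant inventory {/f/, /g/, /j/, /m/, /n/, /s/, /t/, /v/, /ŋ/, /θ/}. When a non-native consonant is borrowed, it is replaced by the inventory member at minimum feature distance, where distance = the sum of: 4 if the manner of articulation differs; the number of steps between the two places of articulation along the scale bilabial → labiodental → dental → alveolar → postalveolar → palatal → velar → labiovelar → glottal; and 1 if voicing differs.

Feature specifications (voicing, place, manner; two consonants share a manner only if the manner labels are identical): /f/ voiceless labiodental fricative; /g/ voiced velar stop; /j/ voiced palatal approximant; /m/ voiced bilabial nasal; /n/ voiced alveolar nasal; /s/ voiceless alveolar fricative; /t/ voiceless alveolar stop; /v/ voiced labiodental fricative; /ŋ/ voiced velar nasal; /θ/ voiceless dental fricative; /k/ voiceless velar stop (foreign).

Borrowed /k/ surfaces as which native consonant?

g

/g/ is closest: same manner (stop), place distance 0 (velar→velar), voicing differs (+1); total 1. Next closest is /t/ at distance 3.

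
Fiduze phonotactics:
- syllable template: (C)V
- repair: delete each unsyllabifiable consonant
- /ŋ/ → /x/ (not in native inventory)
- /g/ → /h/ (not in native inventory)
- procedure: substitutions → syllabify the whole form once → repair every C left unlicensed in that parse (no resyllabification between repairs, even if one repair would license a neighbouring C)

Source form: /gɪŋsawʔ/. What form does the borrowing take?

Substitution: /g/ → /h/, /ŋ/ → /x/, giving /hɪxsawʔ/.
Under (C)V, the unsyllabifiable consonants are /x/, /w/, /ʔ/ (no codas are permitted; onsets are limited to one consonant).
Each unlicensed consonant is deleted: /x/, /w/, /ʔ/.

hɪsa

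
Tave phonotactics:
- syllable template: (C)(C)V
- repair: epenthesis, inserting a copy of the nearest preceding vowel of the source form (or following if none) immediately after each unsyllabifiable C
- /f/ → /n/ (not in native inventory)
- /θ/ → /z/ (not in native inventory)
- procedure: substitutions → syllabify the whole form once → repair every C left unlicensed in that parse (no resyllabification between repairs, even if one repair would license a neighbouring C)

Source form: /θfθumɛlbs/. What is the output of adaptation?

Substitution: /θ/ → /z/, /f/ → /n/, giving /znzumɛlbs/.
Under (C)(C)V, the unsyllabifiable consonants are /z/, /l/, /b/, /s/ (no codas are permitted; onsets may contain at most 2 consonants).
Inserting the epenthetic vowel yields /z/ → /zu/, /l/ → /lɛ/, /b/ → /bɛ/, /s/ → /sɛ/.

zunzumɛlɛbɛsɛ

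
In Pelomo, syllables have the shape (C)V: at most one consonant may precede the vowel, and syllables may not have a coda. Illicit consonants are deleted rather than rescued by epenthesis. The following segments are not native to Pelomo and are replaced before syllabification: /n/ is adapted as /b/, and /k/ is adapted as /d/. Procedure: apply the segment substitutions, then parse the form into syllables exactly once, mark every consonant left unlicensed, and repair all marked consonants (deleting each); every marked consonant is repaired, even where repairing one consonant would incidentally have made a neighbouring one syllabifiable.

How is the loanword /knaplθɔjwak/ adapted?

Substitution: /k/ → /d/, /n/ → /b/, giving /dbaplθɔjwad/.
The consonants /d/, /p/, /l/, /j/, /d/ cannot be parsed into a legal (C)V syllable (no codas are permitted; onsets are limited to one consonant).
Each unlicensed consonant is deleted: /d/, /p/, /l/, /j/, /d/.

baθɔwa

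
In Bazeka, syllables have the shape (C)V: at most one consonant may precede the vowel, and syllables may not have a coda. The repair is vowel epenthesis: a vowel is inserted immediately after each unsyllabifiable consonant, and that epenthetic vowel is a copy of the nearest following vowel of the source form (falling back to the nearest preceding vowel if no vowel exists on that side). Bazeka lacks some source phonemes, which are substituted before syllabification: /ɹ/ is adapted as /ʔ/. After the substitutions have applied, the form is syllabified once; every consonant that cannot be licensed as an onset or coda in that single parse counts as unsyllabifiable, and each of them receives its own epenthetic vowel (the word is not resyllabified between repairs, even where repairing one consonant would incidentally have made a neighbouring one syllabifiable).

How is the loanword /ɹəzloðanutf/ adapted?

Substitution: /ɹ/ → /ʔ/, giving /ʔəzloðanutf/.
The consonants /z/, /t/, /f/ cannot be parsed into a legal (C)V syllable (no codas are permitted; onsets are limited to one consonant).
Each unlicensed consonant becomes the onset of a new syllable: /z/ → /zo/, /t/ → /tu/, /f/ → /fu/.

ʔəzoloðanutufu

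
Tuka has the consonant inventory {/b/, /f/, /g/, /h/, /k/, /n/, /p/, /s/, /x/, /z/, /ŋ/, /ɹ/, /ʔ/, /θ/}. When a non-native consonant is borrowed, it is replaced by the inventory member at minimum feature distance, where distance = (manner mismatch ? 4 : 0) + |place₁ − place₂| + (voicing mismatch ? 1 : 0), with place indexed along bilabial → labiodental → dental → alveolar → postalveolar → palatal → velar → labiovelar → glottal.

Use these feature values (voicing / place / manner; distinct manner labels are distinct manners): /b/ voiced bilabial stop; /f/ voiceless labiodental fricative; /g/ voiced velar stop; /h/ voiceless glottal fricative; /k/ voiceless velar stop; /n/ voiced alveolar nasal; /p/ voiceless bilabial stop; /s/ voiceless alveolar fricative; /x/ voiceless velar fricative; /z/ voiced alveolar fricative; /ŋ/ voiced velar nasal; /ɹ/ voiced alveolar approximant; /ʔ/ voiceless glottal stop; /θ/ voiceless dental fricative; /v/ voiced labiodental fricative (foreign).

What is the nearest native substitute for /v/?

f

/f/ is closest: same manner (fricative), place distance 0 (labiodental→labiodental), voicing differs (+1); total 1. Next closest is /z/ at distance 2.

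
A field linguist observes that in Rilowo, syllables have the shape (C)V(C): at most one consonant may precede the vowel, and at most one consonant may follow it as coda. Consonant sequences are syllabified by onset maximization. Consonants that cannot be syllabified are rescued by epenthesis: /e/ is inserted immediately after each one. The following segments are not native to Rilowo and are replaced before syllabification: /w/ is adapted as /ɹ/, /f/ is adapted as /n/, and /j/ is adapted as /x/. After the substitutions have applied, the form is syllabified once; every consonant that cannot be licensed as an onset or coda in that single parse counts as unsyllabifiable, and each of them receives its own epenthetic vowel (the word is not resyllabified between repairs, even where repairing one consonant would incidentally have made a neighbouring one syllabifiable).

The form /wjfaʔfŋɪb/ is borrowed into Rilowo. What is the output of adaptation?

Substitution: /w/ → /ɹ/, /j/ → /x/, /f/ → /n/, giving /ɹxnaʔnŋɪb/.
Syllabifying with onset maximization leaves /ɹ/, /x/, /n/ stranded (at most one coda consonant is licensed; onsets are limited to one consonant).
Inserting the epenthetic vowel yields /ɹ/ → /ɹe/, /x/ → /xe/, /n/ → /ne/.

ɹexenaʔneŋɪb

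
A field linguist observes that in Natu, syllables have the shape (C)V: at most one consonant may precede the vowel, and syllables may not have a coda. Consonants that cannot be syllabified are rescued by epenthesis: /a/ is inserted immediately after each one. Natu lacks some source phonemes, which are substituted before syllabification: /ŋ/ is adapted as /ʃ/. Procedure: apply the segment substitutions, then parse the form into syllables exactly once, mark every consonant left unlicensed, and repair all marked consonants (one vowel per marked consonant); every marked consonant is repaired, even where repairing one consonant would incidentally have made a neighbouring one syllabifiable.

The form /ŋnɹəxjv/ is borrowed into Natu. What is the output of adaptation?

ʃanaɹəxajava

Substitution: /ŋ/ → /ʃ/, giving /ʃnɹəxjv/.
Under (C)V, the unsyllabifiable consonants are /ʃ/, /n/, /x/, /j/, /v/ (no codas are permitted; onsets are limited to one consonant).
Epenthesis after each stranded consonant: /ʃ/ → /ʃa/, /n/ → /na/, /x/ → /xa/, /j/ → /ja/, /v/ → /va/.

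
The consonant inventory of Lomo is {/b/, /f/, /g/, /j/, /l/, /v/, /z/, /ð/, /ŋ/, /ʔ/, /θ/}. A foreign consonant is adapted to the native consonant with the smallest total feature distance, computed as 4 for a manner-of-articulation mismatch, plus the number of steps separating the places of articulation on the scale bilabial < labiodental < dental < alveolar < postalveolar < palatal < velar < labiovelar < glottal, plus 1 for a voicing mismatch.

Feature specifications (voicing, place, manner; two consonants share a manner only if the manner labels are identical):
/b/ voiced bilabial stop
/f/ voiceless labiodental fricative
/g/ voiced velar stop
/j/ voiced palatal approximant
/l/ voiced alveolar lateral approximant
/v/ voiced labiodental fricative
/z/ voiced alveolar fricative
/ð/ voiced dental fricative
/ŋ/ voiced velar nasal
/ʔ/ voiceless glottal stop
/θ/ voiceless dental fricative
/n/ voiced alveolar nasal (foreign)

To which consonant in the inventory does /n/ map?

/ŋ/ is closest: same manner (nasal), place distance 3 (alveolar→velar), same voicing; total 3. Next closest is /l/ at distance 4.

ŋ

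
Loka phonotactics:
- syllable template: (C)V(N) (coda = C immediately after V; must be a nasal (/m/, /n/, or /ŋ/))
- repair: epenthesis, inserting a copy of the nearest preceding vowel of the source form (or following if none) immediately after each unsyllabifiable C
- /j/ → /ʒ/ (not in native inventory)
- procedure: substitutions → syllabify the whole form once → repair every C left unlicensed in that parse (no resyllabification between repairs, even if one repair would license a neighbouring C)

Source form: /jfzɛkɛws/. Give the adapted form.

Substitution: /j/ → /ʒ/, giving /ʒfzɛkɛws/.
The consonants /ʒ/, /f/, /w/, /s/ cannot be parsed into a legal (C)V(N) syllable (only a nasal (/m/, /n/, or /ŋ/) is licensed in coda position; onsets are limited to one consonant).
Epenthesis after each stranded consonant: /ʒ/ → /ʒɛ/, /f/ → /fɛ/, /w/ → /wɛ/, /s/ → /sɛ/.

ʒɛfɛzɛkɛwɛsɛ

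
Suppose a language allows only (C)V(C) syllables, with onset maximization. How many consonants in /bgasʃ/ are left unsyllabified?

2

The consonants /b/, /ʃ/ cannot be parsed into a legal (C)V(C) syllable (at most one coda consonant is licensed; onsets are limited to one consonant).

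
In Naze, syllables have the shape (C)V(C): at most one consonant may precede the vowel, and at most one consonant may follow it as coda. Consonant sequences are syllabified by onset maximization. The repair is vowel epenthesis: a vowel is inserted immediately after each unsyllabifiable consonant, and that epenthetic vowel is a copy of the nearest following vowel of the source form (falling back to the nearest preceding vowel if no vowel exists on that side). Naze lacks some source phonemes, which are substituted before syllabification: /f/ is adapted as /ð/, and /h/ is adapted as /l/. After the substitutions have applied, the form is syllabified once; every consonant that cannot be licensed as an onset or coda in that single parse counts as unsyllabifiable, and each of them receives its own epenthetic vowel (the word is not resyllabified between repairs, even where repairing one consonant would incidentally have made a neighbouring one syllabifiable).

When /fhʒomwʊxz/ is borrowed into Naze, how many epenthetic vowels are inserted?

After substitution the input is /ðlʒomwʊxz/.
The unsyllabifiable consonants are /ð/, /l/, /z/; each receives one epenthetic vowel.

3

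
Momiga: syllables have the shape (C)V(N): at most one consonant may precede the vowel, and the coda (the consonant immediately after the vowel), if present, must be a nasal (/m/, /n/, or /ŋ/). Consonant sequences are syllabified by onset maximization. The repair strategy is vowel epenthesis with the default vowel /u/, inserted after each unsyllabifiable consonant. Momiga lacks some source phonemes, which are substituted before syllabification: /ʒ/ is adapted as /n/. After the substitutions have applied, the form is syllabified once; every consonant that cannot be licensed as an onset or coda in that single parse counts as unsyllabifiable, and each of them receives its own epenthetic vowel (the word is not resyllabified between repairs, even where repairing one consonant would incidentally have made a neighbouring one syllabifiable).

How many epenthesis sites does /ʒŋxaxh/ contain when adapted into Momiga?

After substitution the input is /nŋxaxh/.
The unsyllabifiable consonants are /n/, /ŋ/, /x/, /h/; each receives one epenthetic vowel.

4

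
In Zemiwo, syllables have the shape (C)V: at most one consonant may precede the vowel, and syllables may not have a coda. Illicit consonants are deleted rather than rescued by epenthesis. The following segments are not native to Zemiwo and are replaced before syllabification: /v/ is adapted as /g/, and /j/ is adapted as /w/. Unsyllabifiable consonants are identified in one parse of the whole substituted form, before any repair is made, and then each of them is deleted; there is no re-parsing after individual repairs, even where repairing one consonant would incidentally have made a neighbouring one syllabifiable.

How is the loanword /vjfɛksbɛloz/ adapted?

Substitution: /v/ → /g/, /j/ → /w/, giving /gwfɛksbɛloz/.
The consonants /g/, /w/, /k/, /s/, /z/ cannot be parsed into a legal (C)V syllable (no codas are permitted; onsets are limited to one consonant).
Each unlicensed consonant is deleted: /g/, /w/, /k/, /s/, /z/.

fɛbɛlo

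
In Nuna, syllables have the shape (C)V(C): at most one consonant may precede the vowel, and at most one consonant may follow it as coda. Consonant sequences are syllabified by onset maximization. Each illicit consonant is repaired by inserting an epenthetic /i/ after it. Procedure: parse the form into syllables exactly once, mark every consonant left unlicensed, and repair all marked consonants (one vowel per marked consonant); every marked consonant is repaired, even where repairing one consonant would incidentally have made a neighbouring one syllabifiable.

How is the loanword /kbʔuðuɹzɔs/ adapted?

kibiʔuðuɹzɔs

The consonants /k/, /b/ cannot be parsed into a legal (C)V(C) syllable (at most one coda consonant is licensed; onsets are limited to one consonant).
Inserting the epenthetic vowel yields /k/ → /ki/, /b/ → /bi/.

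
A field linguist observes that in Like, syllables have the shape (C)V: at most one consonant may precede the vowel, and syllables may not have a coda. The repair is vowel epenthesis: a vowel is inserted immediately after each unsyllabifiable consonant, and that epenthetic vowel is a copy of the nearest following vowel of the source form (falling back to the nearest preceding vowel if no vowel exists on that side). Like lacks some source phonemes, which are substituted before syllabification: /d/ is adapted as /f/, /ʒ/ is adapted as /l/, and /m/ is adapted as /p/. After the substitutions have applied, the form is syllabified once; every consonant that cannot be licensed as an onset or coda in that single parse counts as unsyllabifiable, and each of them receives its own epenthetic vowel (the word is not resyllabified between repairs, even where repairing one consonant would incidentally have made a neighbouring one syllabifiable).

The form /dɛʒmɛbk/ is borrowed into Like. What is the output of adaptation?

Substitution: /d/ → /f/, /ʒ/ → /l/, /m/ → /p/, giving /fɛlpɛbk/.
Syllabifying with onset maximization leaves /l/, /b/, /k/ stranded (no codas are permitted; onsets are limited to one consonant).
Inserting the epenthetic vowel yields /l/ → /lɛ/, /b/ → /bɛ/, /k/ → /kɛ/.

fɛlɛpɛbɛkɛ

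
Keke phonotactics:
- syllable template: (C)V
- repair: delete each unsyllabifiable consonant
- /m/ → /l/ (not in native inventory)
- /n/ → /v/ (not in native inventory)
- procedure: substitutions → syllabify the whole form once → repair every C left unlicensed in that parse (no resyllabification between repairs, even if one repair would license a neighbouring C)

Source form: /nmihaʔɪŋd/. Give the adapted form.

Substitution: /n/ → /v/, /m/ → /l/, giving /vlihaʔɪŋd/.
The consonants /v/, /ŋ/, /d/ cannot be parsed into a legal (C)V syllable (no codas are permitted; onsets are limited to one consonant).
Each unlicensed consonant is deleted: /v/, /ŋ/, /d/.

lihaʔɪ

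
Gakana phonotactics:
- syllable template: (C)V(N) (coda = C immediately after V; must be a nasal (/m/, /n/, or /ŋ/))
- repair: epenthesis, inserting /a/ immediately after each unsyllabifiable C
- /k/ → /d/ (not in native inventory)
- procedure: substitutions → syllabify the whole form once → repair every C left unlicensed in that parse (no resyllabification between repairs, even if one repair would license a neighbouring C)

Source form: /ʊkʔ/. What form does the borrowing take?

Substitution: /k/ → /d/, giving /ʊdʔ/.
Under (C)V(N), the unsyllabifiable consonants are /d/, /ʔ/ (only a nasal (/m/, /n/, or /ŋ/) is licensed in coda position; onsets are limited to one consonant).
Each unlicensed consonant becomes the onset of a new syllable: /d/ → /da/, /ʔ/ → /ʔa/.

ʊdaʔa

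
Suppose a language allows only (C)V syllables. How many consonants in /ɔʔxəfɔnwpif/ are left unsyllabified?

The consonants /ʔ/, /n/, /w/, /f/ cannot be parsed into a legal (C)V syllable (no codas are permitted; onsets are limited to one consonant).

4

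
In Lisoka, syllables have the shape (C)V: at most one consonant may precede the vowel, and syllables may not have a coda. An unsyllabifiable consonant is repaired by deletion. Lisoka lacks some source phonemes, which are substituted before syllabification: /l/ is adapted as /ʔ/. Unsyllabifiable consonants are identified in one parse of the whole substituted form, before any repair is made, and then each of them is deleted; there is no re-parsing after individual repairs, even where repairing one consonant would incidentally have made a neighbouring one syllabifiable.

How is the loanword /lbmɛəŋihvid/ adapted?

mɛəŋivi

Substitution: /l/ → /ʔ/, giving /ʔbmɛəŋihvid/.
The consonants /ʔ/, /b/, /h/, /d/ cannot be parsed into a legal (C)V syllable (no codas are permitted; onsets are limited to one consonant).
Deletion applies to /ʔ/, /b/, /h/, /d/.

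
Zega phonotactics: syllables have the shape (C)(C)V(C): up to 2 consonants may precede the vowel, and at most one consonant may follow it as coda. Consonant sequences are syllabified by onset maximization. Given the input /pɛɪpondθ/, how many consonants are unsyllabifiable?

2

Under (C)(C)V(C), the unsyllabifiable consonants are /d/, /θ/ (at most one coda consonant is licensed; onsets may contain at most 2 consonants).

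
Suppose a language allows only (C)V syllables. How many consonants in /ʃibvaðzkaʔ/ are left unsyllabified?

Syllabifying with onset maximization leaves /b/, /ð/, /z/, /ʔ/ stranded (no codas are permitted; onsets are limited to one consonant).

4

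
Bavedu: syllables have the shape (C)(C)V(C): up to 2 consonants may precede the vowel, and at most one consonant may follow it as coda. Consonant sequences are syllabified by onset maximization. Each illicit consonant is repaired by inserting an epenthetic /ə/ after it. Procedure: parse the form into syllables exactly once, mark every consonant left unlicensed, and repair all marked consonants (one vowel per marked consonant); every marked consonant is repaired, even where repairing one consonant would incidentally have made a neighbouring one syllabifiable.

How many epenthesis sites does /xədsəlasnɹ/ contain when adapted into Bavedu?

The unsyllabifiable consonants are /n/, /ɹ/; each receives one epenthetic vowel.

2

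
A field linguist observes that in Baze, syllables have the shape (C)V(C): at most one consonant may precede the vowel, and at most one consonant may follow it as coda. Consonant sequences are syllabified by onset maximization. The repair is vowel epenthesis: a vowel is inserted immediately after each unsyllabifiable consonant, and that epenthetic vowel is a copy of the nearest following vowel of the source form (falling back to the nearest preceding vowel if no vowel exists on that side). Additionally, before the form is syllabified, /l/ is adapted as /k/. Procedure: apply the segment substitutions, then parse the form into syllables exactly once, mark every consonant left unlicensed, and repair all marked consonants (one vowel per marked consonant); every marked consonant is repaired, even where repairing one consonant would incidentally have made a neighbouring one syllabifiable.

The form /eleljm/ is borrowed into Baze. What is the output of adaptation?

Substitution: /l/ → /k/, giving /ekekjm/.
Under (C)V(C), the unsyllabifiable consonants are /j/, /m/ (at most one coda consonant is licensed; onsets are limited to one consonant).
Epenthesis after each stranded consonant: /j/ → /je/, /m/ → /me/.

ekekjeme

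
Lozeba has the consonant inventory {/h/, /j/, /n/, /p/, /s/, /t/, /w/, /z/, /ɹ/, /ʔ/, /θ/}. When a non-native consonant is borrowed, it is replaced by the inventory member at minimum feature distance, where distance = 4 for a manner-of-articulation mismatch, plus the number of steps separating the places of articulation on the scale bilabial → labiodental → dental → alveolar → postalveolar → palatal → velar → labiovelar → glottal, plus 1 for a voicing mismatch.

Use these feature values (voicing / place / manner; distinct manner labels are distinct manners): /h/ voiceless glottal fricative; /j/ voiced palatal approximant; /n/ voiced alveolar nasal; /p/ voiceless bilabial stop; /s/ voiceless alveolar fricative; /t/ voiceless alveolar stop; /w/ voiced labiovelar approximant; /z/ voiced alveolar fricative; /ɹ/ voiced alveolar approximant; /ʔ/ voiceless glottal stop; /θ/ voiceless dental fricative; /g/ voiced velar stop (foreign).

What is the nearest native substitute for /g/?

ʔ

/ʔ/ is closest: same manner (stop), place distance 2 (velar→glottal), voicing differs (+1); total 3. Next closest is /t/ at distance 4.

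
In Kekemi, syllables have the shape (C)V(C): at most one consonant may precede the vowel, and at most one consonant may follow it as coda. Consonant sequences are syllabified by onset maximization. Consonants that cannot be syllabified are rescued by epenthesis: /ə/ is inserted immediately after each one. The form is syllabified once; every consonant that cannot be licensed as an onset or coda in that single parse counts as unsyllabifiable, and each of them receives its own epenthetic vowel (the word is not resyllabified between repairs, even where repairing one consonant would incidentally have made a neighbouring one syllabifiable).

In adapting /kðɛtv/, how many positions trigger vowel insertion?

2

The unsyllabifiable consonants are /k/, /v/; each receives one epenthetic vowel.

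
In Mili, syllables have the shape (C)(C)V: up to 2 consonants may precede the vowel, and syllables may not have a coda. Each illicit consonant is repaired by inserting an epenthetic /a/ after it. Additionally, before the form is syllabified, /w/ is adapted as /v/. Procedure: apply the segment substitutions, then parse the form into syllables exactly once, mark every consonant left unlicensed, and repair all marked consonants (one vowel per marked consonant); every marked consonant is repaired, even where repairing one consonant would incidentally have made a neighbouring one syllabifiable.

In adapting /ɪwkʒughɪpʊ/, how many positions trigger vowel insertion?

1

After substitution the input is /ɪvkʒughɪpʊ/.
The unsyllabifiable consonants are /v/; each receives one epenthetic vowel.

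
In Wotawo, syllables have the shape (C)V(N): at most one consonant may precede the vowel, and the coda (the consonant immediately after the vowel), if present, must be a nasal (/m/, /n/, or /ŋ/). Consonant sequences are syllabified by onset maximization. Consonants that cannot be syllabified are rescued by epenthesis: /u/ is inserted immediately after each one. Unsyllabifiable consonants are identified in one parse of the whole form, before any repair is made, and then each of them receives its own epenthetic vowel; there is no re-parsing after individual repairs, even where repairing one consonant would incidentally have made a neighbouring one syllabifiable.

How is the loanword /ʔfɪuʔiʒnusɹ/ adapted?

The consonants /ʔ/, /ʒ/, /s/, /ɹ/ cannot be parsed into a legal (C)V(N) syllable (only a nasal (/m/, /n/, or /ŋ/) is licensed in coda position; onsets are limited to one consonant).
Inserting the epenthetic vowel yields /ʔ/ → /ʔu/, /ʒ/ → /ʒu/, /s/ → /su/, /ɹ/ → /ɹu/.

ʔufɪuʔiʒunusuɹu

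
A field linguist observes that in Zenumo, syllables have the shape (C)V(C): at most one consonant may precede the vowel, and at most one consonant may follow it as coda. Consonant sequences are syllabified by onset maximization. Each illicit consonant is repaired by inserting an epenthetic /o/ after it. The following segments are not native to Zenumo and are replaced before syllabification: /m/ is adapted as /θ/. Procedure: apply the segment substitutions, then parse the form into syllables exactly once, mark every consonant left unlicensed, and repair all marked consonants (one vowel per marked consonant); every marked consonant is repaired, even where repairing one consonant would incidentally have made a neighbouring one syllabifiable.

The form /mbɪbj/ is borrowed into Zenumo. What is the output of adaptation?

θobɪbjo

Substitution: /m/ → /θ/, giving /θbɪbj/.
Syllabifying with onset maximization leaves /θ/, /j/ stranded (at most one coda consonant is licensed; onsets are limited to one consonant).
Inserting the epenthetic vowel yields /θ/ → /θo/, /j/ → /jo/.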